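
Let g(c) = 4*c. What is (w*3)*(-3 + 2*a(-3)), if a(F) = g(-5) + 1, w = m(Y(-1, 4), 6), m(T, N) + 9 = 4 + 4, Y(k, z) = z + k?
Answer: 123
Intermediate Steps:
Y(k, z) = k + z
m(T, N) = -1 (m(T, N) = -9 + (4 + 4) = -9 + 8 = -1)
w = -1
a(F) = -19 (a(F) = 4*(-5) + 1 = -20 + 1 = -19)
(w*3)*(-3 + 2*a(-3)) = (-1*3)*(-3 + 2*(-19)) = -3*(-3 - 38) = -3*(-41) = 123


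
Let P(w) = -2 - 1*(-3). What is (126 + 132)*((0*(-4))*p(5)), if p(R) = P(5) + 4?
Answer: 0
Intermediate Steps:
P(w) = 1 (P(w) = -2 + 3 = 1)
p(R) = 5 (p(R) = 1 + 4 = 5)
(126 + 132)*((0*(-4))*p(5)) = (126 + 132)*((0*(-4))*5) = 258*(0*5) = 258*0 = 0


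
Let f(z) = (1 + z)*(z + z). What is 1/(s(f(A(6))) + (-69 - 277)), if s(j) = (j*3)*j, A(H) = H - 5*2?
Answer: 1/1382 ≈ 0.00072359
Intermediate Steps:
A(H) = -10 + H (A(H) = H - 10 = -10 + H)
f(z) = 2*z*(1 + z) (f(z) = (1 + z)*(2*z) = 2*z*(1 + z))
s(j) = 3*j**2 (s(j) = (3*j)*j = 3*j**2)
1/(s(f(A(6))) + (-69 - 277)) = 1/(3*(2*(-10 + 6)*(1 + (-10 + 6)))**2 + (-69 - 277)) = 1/(3*(2*(-4)*(1 - 4))**2 - 346) = 1/(3*(2*(-4)*(-3))**2 - 346) = 1/(3*24**2 - 346) = 1/(3*576 - 346) = 1/(1728 - 346) = 1/1382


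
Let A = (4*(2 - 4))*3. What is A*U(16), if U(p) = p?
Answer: -384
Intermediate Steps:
A = -24 (A = (4*(-2))*3 = -8*3 = -24)
A*U(16) = -24*16 = -384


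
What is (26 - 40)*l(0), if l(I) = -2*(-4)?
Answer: -112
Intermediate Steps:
l(I) = 8
(26 - 40)*l(0) = (26 - 40)*8 = -14*8 = -112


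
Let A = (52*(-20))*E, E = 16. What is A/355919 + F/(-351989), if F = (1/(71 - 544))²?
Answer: -1310402446119759/28028673563330539 ≈ -0.046752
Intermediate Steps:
A = -16640 (A = (52*(-20))*16 = -1040*16 = -16640)
F = 1/223729 (F = (1/(-473))² = (-1/473)² = 1/223729 ≈ 4.4697e-6)
A/355919 + F/(-351989) = -16640/355919 + (1/223729)/(-351989) = -16640*1/355919 + (1/223729)*(-1/351989) = -16640/355919 - 1/78750146981 = -1310402446119759/28028673563330539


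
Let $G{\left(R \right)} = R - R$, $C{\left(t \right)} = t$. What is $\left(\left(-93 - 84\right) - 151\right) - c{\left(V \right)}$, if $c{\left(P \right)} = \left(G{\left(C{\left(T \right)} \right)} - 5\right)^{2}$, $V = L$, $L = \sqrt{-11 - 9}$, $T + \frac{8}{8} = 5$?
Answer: $-353$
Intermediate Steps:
$T = 4$ ($T = -1 + 5 = 4$)
$L = 2 i \sqrt{5}$ ($L = \sqrt{-20} = 2 i \sqrt{5} \approx 4.4721 i$)
$V = 2 i \sqrt{5} \approx 4.4721 i$
$G{\left(R \right)} = 0$
$c{\left(P \right)} = 25$ ($c{\left(P \right)} = \left(0 - 5\right)^{2} = \left(-5\right)^{2} = 25$)
$\left(\left(-93 - 84\right) - 151\right) - c{\left(V \right)} = \left(\left(-93 - 84\right) - 151\right) - 25 = \left(-177 - 151\right) - 25 = -328 - 25 = -353$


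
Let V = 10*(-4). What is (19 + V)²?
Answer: 441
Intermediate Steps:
V = -40
(19 + V)² = (19 - 40)² = (-21)² = 441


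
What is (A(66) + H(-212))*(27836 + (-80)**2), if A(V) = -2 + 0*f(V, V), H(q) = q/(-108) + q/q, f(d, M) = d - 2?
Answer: 32968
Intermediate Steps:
f(d, M) = -2 + d
H(q) = 1 - q/108 (H(q) = q*(-1/108) + 1 = -q/108 + 1 = 1 - q/108)
A(V) = -2 (A(V) = -2 + 0*(-2 + V) = -2 + 0 = -2)
(A(66) + H(-212))*(27836 + (-80)**2) = (-2 + (1 - 1/108*(-212)))*(27836 + (-80)**2) = (-2 + (1 + 53/27))*(27836 + 6400) = (-2 + 80/27)*34236 = (26/27)*34236 = 32968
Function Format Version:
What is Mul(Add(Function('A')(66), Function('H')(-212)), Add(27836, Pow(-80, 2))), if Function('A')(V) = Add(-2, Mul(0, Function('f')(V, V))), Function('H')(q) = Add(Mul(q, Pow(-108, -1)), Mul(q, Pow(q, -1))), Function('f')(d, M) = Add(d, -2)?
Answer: 32968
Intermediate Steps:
Function('f')(d, M) = Add(-2, d)
Function('H')(q) = Add(1, Mul(Rational(-1, 108), q)) (Function('H')(q) = Add(Mul(q, Rational(-1, 108)), 1) = Add(Mul(Rational(-1, 108), q), 1) = Add(1, Mul(Rational(-1, 108), q)))
Function('A')(V) = -2 (Function('A')(V) = Add(-2, Mul(0, Add(-2, V))) = Add(-2, 0) = -2)
Mul(Add(Function('A')(66), Function('H')(-212)), Add(27836, Pow(-80, 2))) = Mul(Add(-2, Add(1, Mul(Rational(-1, 108), -212))), Add(27836, Pow(-80, 2))) = Mul(Add(-2, Add(1, Rational(53, 27))), Add(27836, 6400)) = Mul(Add(-2, Rational(80, 27)), 34236) = Mul(Rational(26, 27), 34236) = 32968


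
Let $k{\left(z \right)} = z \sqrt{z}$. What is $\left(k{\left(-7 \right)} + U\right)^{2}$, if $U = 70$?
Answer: $4557 - 980 i \sqrt{7} \approx 4557.0 - 2592.8 i$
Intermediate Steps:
$k{\left(z \right)} = z^{\frac{3}{2}}$
$\left(k{\left(-7 \right)} + U\right)^{2} = \left(\left(-7\right)^{\frac{3}{2}} + 70\right)^{2} = \left(- 7 i \sqrt{7} + 70\right)^{2} = \left(70 - 7 i \sqrt{7}\right)^{2}$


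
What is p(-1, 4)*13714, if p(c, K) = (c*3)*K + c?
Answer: -178282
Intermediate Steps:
p(c, K) = c + 3*K*c (p(c, K) = (3*c)*K + c = 3*K*c + c = c + 3*K*c)
p(-1, 4)*13714 = -(1 + 3*4)*13714 = -(1 + 12)*13714 = -1*13*13714 = -13*13714 = -178282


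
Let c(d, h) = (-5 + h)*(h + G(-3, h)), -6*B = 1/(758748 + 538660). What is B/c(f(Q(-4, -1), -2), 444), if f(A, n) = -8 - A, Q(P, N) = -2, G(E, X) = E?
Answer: -1/1507061348352 ≈ -6.6354e-13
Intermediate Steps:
B = -1/7784448 (B = -1/(6*(758748 + 538660)) = -⅙/1297408 = -⅙*1/1297408 = -1/7784448 ≈ -1.2846e-7)
c(d, h) = (-5 + h)*(-3 + h) (c(d, h) = (-5 + h)*(h - 3) = (-5 + h)*(-3 + h))
B/c(f(Q(-4, -1), -2), 444) = -1/(7784448*(15 + 444² - 8*444)) = -1/(7784448*(15 + 197136 - 3552)) = -1/7784448/193599 = -1/7784448*1/193599 = -1/1507061348352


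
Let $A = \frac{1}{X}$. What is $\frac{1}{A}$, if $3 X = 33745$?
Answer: $\frac{33745}{3} \approx 11248.0$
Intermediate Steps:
$X = \frac{33745}{3}$ ($X = \frac{1}{3} \cdot 33745 = \frac{33745}{3} \approx 11248.0$)
$A = \frac{3}{33745}$ ($A = \frac{1}{\frac{33745}{3}} = \frac{3}{33745} \approx 8.8902 \cdot 10^{-5}$)
$\frac{1}{A} = \frac{1}{\frac{3}{33745}} = \frac{33745}{3}$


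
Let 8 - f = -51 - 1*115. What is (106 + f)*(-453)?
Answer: -126840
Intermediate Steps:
f = 174 (f = 8 - (-51 - 1*115) = 8 - (-51 - 115) = 8 - 1*(-166) = 8 + 166 = 174)
(106 + f)*(-453) = (106 + 174)*(-453) = 280*(-453) = -126840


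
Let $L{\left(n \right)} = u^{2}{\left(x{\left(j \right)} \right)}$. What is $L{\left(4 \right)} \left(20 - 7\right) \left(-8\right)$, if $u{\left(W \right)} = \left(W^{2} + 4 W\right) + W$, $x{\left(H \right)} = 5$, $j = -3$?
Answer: $-260000$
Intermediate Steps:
$u{\left(W \right)} = W^{2} + 5 W$
$L{\left(n \right)} = 2500$ ($L{\left(n \right)} = \left(5 \left(5 + 5\right)\right)^{2} = \left(5 \cdot 10\right)^{2} = 50^{2} = 2500$)
$L{\left(4 \right)} \left(20 - 7\right) \left(-8\right) = 2500 \left(20 - 7\right) \left(-8\right) = 2500 \cdot 13 \left(-8\right) = 32500 \left(-8\right) = -260000$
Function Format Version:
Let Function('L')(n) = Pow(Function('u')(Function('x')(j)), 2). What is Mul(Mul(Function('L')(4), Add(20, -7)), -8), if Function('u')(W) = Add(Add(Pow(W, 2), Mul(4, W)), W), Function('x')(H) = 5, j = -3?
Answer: -260000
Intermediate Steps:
Function('u')(W) = Add(Pow(W, 2), Mul(5, W))
Function('L')(n) = 2500 (Function('L')(n) = Pow(Mul(5, Add(5, 5)), 2) = Pow(Mul(5, 10), 2) = Pow(50, 2) = 2500)
Mul(Mul(Function('L')(4), Add(20, -7)), -8) = Mul(Mul(2500, Add(20, -7)), -8) = Mul(Mul(2500, 13), -8) = Mul(32500, -8) = -260000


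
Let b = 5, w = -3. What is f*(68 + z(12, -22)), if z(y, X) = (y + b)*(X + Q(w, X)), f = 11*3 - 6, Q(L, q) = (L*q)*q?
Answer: -674730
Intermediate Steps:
Q(L, q) = L*q**2
f = 27 (f = 33 - 6 = 27)
z(y, X) = (5 + y)*(X - 3*X**2) (z(y, X) = (y + 5)*(X - 3*X**2) = (5 + y)*(X - 3*X**2))
f*(68 + z(12, -22)) = 27*(68 - 22*(5 + 12 - 15*(-22) - 3*(-22)*12)) = 27*(68 - 22*(5 + 12 + 330 + 792)) = 27*(68 - 22*1139) = 27*(68 - 25058) = 27*(-24990) = -674730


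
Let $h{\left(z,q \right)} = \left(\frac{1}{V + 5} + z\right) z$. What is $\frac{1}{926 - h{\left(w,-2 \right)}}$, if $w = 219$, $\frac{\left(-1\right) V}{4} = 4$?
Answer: $- \frac{11}{517166} \approx -2.127 \cdot 10^{-5}$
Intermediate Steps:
$V = -16$ ($V = \left(-4\right) 4 = -16$)
$h{\left(z,q \right)} = z \left(- \frac{1}{11} + z\right)$ ($h{\left(z,q \right)} = \left(\frac{1}{-16 + 5} + z\right) z = \left(\frac{1}{-11} + z\right) z = \left(- \frac{1}{11} + z\right) z = z \left(- \frac{1}{11} + z\right)$)
$\frac{1}{926 - h{\left(w,-2 \right)}} = \frac{1}{926 - 219 \left(- \frac{1}{11} + 219\right)} = \frac{1}{926 - 219 \cdot \frac{2408}{11}} = \frac{1}{926 - \frac{527352}{11}} = \frac{1}{- \frac{517166}{11}} = - \frac{11}{517166}$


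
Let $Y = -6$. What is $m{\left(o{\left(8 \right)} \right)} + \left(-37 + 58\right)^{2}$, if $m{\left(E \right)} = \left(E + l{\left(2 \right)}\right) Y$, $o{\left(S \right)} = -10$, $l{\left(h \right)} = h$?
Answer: $489$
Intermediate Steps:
$m{\left(E \right)} = -12 - 6 E$ ($m{\left(E \right)} = \left(E + 2\right) \left(-6\right) = \left(2 + E\right) \left(-6\right) = -12 - 6 E$)
$m{\left(o{\left(8 \right)} \right)} + \left(-37 + 58\right)^{2} = \left(-12 - -60\right) + \left(-37 + 58\right)^{2} = \left(-12 + 60\right) + 21^{2} = 48 + 441 = 489$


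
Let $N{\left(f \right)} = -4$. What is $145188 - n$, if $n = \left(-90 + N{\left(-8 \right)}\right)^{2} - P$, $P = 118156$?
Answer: $254508$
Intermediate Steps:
$n = -109320$ ($n = \left(-90 - 4\right)^{2} - 118156 = \left(-94\right)^{2} - 118156 = 8836 - 118156 = -109320$)
$145188 - n = 145188 - -109320 = 145188 + 109320 = 254508$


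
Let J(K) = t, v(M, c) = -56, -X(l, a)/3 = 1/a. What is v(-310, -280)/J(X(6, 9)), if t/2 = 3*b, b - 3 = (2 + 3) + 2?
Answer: -14/15 ≈ -0.93333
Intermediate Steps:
X(l, a) = -3/a
b = 10 (b = 3 + ((2 + 3) + 2) = 3 + (5 + 2) = 3 + 7 = 10)
t = 60 (t = 2*(3*10) = 2*30 = 60)
J(K) = 60
v(-310, -280)/J(X(6, 9)) = -56/60 = -56*1/60 = -14/15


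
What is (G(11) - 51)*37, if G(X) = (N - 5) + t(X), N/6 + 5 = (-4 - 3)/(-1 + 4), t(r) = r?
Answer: -3293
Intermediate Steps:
N = -44 (N = -30 + 6*((-4 - 3)/(-1 + 4)) = -30 + 6*(-7/3) = -30 - 14 = -44)
G(X) = -49 + X (G(X) = (-44 - 5) + X = -49 + X)
(G(11) - 51)*37 = ((-49 + 11) - 51)*37 = (-38 - 51)*37 = -89*37 = -3293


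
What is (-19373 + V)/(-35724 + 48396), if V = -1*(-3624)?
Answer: -15749/12672 ≈ -1.2428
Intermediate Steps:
V = 3624
(-19373 + V)/(-35724 + 48396) = (-19373 + 3624)/(-35724 + 48396) = -15749/12672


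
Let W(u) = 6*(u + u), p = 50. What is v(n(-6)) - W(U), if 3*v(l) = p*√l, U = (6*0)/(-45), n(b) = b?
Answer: 50*I*√6/3 ≈ 40.825*I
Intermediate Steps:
U = 0 (U = 0*(-1/45) = 0)
W(u) = 12*u (W(u) = 6*(2*u) = 12*u)
v(l) = 50*√l/3 (v(l) = (50*√l)/3 = 50*√l/3)
v(n(-6)) - W(U) = 50*√(-6)/3 - 12*0 = 50*(I*√6)/3 - 1*0 = 50*I*√6/3 + 0 = 50*I*√6/3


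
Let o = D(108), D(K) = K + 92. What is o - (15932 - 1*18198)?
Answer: 2466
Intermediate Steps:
D(K) = 92 + K
o = 200 (o = 92 + 108 = 200)
o - (15932 - 1*18198) = 200 - (15932 - 1*18198) = 200 - (15932 - 18198) = 200 - 1*(-2266) = 200 + 2266 = 2466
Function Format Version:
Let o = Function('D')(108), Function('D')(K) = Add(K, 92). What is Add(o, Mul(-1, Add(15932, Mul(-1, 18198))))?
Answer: 2466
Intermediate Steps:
Function('D')(K) = Add(92, K)
o = 200 (o = Add(92, 108) = 200)
Add(o, Mul(-1, Add(15932, Mul(-1, 18198)))) = Add(200, Mul(-1, Add(15932, Mul(-1, 18198)))) = Add(200, Mul(-1, Add(15932, -18198))) = Add(200, Mul(-1, -2266)) = Add(200, 2266) = 2466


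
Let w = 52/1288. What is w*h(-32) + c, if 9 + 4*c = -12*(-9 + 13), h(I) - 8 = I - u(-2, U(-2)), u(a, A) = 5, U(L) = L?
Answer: -9931/644 ≈ -15.421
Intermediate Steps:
w = 13/322 (w = 52*(1/1288) = 13/322 ≈ 0.040373)
h(I) = 3 + I (h(I) = 8 + (I - 1*5) = 8 + (I - 5) = 8 + (-5 + I) = 3 + I)
c = -57/4 (c = -9/4 + (-12*(-9 + 13))/4 = -9/4 + (-12*4)/4 = -9/4 + (¼)*(-48) = -9/4 - 12 = -57/4 ≈ -14.250)
w*h(-32) + c = 13*(3 - 32)/322 - 57/4 = (13/322)*(-29) - 57/4 = -377/322 - 57/4 = -9931/644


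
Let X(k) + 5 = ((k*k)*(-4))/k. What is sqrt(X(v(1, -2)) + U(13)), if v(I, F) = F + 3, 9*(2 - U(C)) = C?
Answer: 2*I*sqrt(19)/3 ≈ 2.9059*I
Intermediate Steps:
U(C) = 2 - C/9
v(I, F) = 3 + F
X(k) = -5 - 4*k (X(k) = -5 + ((k*k)*(-4))/k = -5 + (k**2*(-4))/k = -5 + (-4*k**2)/k = -5 - 4*k)
sqrt(X(v(1, -2)) + U(13)) = sqrt((-5 - 4*(3 - 2)) + (2 - 1/9*13)) = sqrt((-5 - 4*1) + (2 - 13/9)) = sqrt((-5 - 4) + 5/9) = sqrt(-9 + 5/9) = sqrt(-76/9) = 2*I*sqrt(19)/3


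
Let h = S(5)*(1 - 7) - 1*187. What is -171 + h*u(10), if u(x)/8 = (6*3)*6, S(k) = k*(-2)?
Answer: -109899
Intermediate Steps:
S(k) = -2*k
u(x) = 864 (u(x) = 8*((6*3)*6) = 8*(18*6) = 8*108 = 864)
h = -127 (h = (-2*5)*(1 - 7) - 1*187 = -10*(-6) - 187 = 60 - 187 = -127)
-171 + h*u(10) = -171 - 127*864 = -171 - 109728 = -109899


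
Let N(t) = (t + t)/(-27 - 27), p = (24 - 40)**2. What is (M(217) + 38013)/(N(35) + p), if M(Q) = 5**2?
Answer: 79002/529 ≈ 149.34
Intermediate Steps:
p = 256 (p = (-16)**2 = 256)
M(Q) = 25
N(t) = -t/27 (N(t) = (2*t)/(-54) = (2*t)*(-1/54) = -t/27)
(M(217) + 38013)/(N(35) + p) = (25 + 38013)/(-1/27*35 + 256) = 38038/(-35/27 + 256) = 38038/(6877/27) = 38038*(27/6877) = 79002/529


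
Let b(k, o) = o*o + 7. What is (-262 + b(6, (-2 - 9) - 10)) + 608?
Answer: 794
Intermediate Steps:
b(k, o) = 7 + o² (b(k, o) = o² + 7 = 7 + o²)
(-262 + b(6, (-2 - 9) - 10)) + 608 = (-262 + (7 + ((-2 - 9) - 10)²)) + 608 = (-262 + (7 + (-11 - 10)²)) + 608 = (-262 + (7 + (-21)²)) + 608 = (-262 + (7 + 441)) + 608 = (-262 + 448) + 608 = 186 + 608 = 794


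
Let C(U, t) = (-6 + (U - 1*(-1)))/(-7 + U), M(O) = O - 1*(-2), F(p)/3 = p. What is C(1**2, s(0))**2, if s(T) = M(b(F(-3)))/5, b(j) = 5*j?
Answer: 4/9 ≈ 0.44444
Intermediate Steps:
F(p) = 3*p
M(O) = 2 + O (M(O) = O + 2 = 2 + O)
s(T) = -43/5 (s(T) = (2 + 5*(3*(-3)))/5 = (2 + 5*(-9))*(1/5) = (2 - 45)*(1/5) = -43*1/5 = -43/5)
C(U, t) = (-5 + U)/(-7 + U) (C(U, t) = (-6 + (U + 1))/(-7 + U) = (-6 + (1 + U))/(-7 + U) = (-5 + U)/(-7 + U))
C(1**2, s(0))**2 = ((-5 + 1**2)/(-7 + 1**2))**2 = ((-5 + 1)/(-7 + 1))**2 = (-4/(-6))**2 = (-1/6*(-4))**2 = (2/3)**2 = 4/9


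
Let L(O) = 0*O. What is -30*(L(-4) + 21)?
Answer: -630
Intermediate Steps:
L(O) = 0
-30*(L(-4) + 21) = -30*(0 + 21) = -30*21 = -630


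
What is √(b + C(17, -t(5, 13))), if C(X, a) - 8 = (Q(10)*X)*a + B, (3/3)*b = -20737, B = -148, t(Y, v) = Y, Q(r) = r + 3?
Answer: I*√21982 ≈ 148.26*I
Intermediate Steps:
Q(r) = 3 + r
b = -20737
C(X, a) = -140 + 13*X*a (C(X, a) = 8 + (((3 + 10)*X)*a - 148) = 8 + ((13*X)*a - 148) = 8 + (13*X*a - 148) = 8 + (-148 + 13*X*a) = -140 + 13*X*a)
√(b + C(17, -t(5, 13))) = √(-20737 + (-140 + 13*17*(-1*5))) = √(-20737 + (-140 + 13*17*(-5))) = √(-20737 + (-140 - 1105)) = √(-20737 - 1245) = √(-21982) = I*√21982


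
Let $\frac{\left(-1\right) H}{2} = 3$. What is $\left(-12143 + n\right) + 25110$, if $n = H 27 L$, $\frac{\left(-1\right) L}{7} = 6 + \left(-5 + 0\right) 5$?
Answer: $-8579$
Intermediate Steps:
$H = -6$ ($H = \left(-2\right) 3 = -6$)
$L = 133$ ($L = - 7 \left(6 + \left(-5 + 0\right) 5\right) = - 7 \left(6 - 25\right) = \left(-7\right) \left(-19\right) = 133$)
$n = -21546$ ($n = \left(-6\right) 27 \cdot 133 = \left(-162\right) 133 = -21546$)
$\left(-12143 + n\right) + 25110 = \left(-12143 - 21546\right) + 25110 = -33689 + 25110 = -8579$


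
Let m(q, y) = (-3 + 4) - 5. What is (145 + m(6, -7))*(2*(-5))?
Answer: -1410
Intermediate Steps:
m(q, y) = -4 (m(q, y) = 1 - 5 = -4)
(145 + m(6, -7))*(2*(-5)) = (145 - 4)*(2*(-5)) = 141*(-10) = -1410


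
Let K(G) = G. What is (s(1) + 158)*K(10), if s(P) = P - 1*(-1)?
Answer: 1600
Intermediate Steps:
s(P) = 1 + P (s(P) = P + 1 = 1 + P)
(s(1) + 158)*K(10) = ((1 + 1) + 158)*10 = (2 + 158)*10 = 160*10 = 1600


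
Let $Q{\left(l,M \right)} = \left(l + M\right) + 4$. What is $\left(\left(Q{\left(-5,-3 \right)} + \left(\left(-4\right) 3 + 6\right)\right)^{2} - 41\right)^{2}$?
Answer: $3481$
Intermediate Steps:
$Q{\left(l,M \right)} = 4 + M + l$ ($Q{\left(l,M \right)} = \left(M + l\right) + 4 = 4 + M + l$)
$\left(\left(Q{\left(-5,-3 \right)} + \left(\left(-4\right) 3 + 6\right)\right)^{2} - 41\right)^{2} = \left(\left(\left(4 - 3 - 5\right) + \left(\left(-4\right) 3 + 6\right)\right)^{2} - 41\right)^{2} = \left(\left(-4 + \left(-12 + 6\right)\right)^{2} - 41\right)^{2} = \left(\left(-4 - 6\right)^{2} - 41\right)^{2} = \left(\left(-10\right)^{2} - 41\right)^{2} = \left(100 - 41\right)^{2} = 59^{2} = 3481$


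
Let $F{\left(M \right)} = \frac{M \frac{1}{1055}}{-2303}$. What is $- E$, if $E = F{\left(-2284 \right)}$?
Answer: $- \frac{2284}{2429665} \approx -0.00094005$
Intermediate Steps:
$F{\left(M \right)} = - \frac{M}{2429665}$ ($F{\left(M \right)} = M \frac{1}{1055} \left(- \frac{1}{2303}\right) = \frac{M}{1055} \left(- \frac{1}{2303}\right) = - \frac{M}{2429665}$)
$E = \frac{2284}{2429665}$ ($E = \left(- \frac{1}{2429665}\right) \left(-2284\right) = \frac{2284}{2429665} \approx 0.00094005$)
$- E = \left(-1\right) \frac{2284}{2429665} = - \frac{2284}{2429665}$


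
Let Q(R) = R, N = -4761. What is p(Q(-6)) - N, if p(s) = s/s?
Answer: 4762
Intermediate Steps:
p(s) = 1
p(Q(-6)) - N = 1 - 1*(-4761) = 1 + 4761 = 4762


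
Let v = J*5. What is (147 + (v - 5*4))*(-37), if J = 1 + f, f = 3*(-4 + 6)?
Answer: -5994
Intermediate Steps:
f = 6 (f = 3*2 = 6)
J = 7 (J = 1 + 6 = 7)
v = 35 (v = 7*5 = 35)
(147 + (v - 5*4))*(-37) = (147 + (35 - 5*4))*(-37) = (147 + (35 - 20))*(-37) = (147 + 15)*(-37) = 162*(-37) = -5994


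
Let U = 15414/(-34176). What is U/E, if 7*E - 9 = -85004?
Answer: 17983/484131520 ≈ 3.7145e-5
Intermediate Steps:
E = -84995/7 (E = 9/7 + (⅐)*(-85004) = 9/7 - 85004/7 = -84995/7 ≈ -12142.)
U = -2569/5696 (U = 15414*(-1/34176) = -2569/5696 ≈ -0.45102)
U/E = -2569/(5696*(-84995/7)) = -2569/5696*(-7/84995) = 17983/484131520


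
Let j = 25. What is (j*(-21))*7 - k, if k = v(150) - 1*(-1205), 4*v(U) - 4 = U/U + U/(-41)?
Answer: -800375/164 ≈ -4880.3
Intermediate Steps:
v(U) = 5/4 - U/164 (v(U) = 1 + (U/U + U/(-41))/4 = 1 + (1 + U*(-1/41))/4 = 1 + (1 - U/41)/4 = 1 + (1/4 - U/164) = 5/4 - U/164)
k = 197675/164 (k = (5/4 - 1/164*150) - 1*(-1205) = (5/4 - 75/82) + 1205 = 55/164 + 1205 = 197675/164 ≈ 1205.3)
(j*(-21))*7 - k = (25*(-21))*7 - 1*197675/164 = -525*7 - 197675/164 = -3675 - 197675/164 = -800375/164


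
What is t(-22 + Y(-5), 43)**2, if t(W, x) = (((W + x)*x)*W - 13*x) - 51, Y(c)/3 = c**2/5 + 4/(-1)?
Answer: 408767524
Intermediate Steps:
Y(c) = -12 + 3*c**2/5 (Y(c) = 3*(c**2/5 + 4/(-1)) = 3*(c**2*(1/5) + 4*(-1)) = 3*(c**2/5 - 4) = 3*(-4 + c**2/5) = -12 + 3*c**2/5)
t(W, x) = -51 - 13*x + W*x*(W + x) (t(W, x) = ((x*(W + x))*W - 13*x) - 51 = (W*x*(W + x) - 13*x) - 51 = (-13*x + W*x*(W + x)) - 51 = -51 - 13*x + W*x*(W + x))
t(-22 + Y(-5), 43)**2 = (-51 - 13*43 + (-22 + (-12 + (3/5)*(-5)**2))*43**2 + 43*(-22 + (-12 + (3/5)*(-5)**2))**2)**2 = (-51 - 559 + (-22 + (-12 + (3/5)*25))*1849 + 43*(-22 + (-12 + (3/5)*25))**2)**2 = (-51 - 559 + (-22 + (-12 + 15))*1849 + 43*(-22 + (-12 + 15))**2)**2 = (-51 - 559 + (-22 + 3)*1849 + 43*(-22 + 3)**2)**2 = (-51 - 559 - 19*1849 + 43*(-19)**2)**2 = (-51 - 559 - 35131 + 43*361)**2 = (-51 - 559 - 35131 + 15523)**2 = (-20218)**2 = 408767524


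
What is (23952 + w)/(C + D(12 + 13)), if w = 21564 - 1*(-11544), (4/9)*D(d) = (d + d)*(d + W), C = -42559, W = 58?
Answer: -114120/66443 ≈ -1.7176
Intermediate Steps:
D(d) = 9*d*(58 + d)/2 (D(d) = 9*((d + d)*(d + 58))/4 = 9*((2*d)*(58 + d))/4 = 9*(2*d*(58 + d))/4 = 9*d*(58 + d)/2)
w = 33108 (w = 21564 + 11544 = 33108)
(23952 + w)/(C + D(12 + 13)) = (23952 + 33108)/(-42559 + 9*(12 + 13)*(58 + (12 + 13))/2) = 57060/(-42559 + (9/2)*25*(58 + 25)) = 57060/(-42559 + (9/2)*25*83) = 57060/(-42559 + 18675/2) = 57060/(-66443/2) = 57060*(-2/66443) = -114120/66443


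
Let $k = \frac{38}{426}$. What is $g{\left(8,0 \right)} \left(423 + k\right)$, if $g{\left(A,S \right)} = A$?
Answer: $\frac{720944}{213} \approx 3384.7$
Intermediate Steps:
$k = \frac{19}{213}$ ($k = 38 \cdot \frac{1}{426} = \frac{19}{213} \approx 0.089202$)
$g{\left(8,0 \right)} \left(423 + k\right) = 8 \left(423 + \frac{19}{213}\right) = 8 \cdot \frac{90118}{213} = \frac{720944}{213}$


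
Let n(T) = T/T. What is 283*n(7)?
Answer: 283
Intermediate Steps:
n(T) = 1
283*n(7) = 283*1 = 283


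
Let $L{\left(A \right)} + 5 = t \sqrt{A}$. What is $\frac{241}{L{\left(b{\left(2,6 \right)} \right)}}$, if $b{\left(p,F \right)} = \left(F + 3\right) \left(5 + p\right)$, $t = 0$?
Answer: $- \frac{241}{5} \approx -48.2$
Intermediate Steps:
$b{\left(p,F \right)} = \left(3 + F\right) \left(5 + p\right)$
$L{\left(A \right)} = -5$ ($L{\left(A \right)} = -5 + 0 \sqrt{A} = -5 + 0 = -5$)
$\frac{241}{L{\left(b{\left(2,6 \right)} \right)}} = \frac{241}{-5} = 241 \left(- \frac{1}{5}\right) = - \frac{241}{5}$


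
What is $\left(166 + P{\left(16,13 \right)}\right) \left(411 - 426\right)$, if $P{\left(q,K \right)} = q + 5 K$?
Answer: $-3705$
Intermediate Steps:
$\left(166 + P{\left(16,13 \right)}\right) \left(411 - 426\right) = \left(166 + \left(16 + 5 \cdot 13\right)\right) \left(411 - 426\right) = \left(166 + \left(16 + 65\right)\right) \left(-15\right) = \left(166 + 81\right) \left(-15\right) = 247 \left(-15\right) = -3705$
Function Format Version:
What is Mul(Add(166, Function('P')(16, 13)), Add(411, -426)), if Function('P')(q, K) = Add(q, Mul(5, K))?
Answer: -3705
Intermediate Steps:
Mul(Add(166, Function('P')(16, 13)), Add(411, -426)) = Mul(Add(166, Add(16, Mul(5, 13))), Add(411, -426)) = Mul(Add(166, Add(16, 65)), -15) = Mul(Add(166, 81), -15) = Mul(247, -15) = -3705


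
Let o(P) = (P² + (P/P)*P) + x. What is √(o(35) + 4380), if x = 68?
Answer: 2*√1427 ≈ 75.551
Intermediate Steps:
o(P) = 68 + P + P² (o(P) = (P² + (P/P)*P) + 68 = (P² + 1*P) + 68 = (P² + P) + 68 = (P + P²) + 68 = 68 + P + P²)
√(o(35) + 4380) = √((68 + 35 + 35²) + 4380) = √((68 + 35 + 1225) + 4380) = √(1328 + 4380) = √5708 = 2*√1427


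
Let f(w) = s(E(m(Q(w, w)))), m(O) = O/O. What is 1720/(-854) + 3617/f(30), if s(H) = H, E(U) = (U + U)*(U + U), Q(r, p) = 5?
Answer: 1541019/1708 ≈ 902.24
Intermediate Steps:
m(O) = 1
E(U) = 4*U² (E(U) = (2*U)*(2*U) = 4*U²)
f(w) = 4 (f(w) = 4*1² = 4*1 = 4)
1720/(-854) + 3617/f(30) = 1720/(-854) + 3617/4 = 1720*(-1/854) + 3617*(¼) = -860/427 + 3617/4 = 1541019/1708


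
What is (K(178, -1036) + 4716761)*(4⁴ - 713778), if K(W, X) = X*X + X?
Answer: -4130593841962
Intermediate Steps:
K(W, X) = X + X² (K(W, X) = X² + X = X + X²)
(K(178, -1036) + 4716761)*(4⁴ - 713778) = (-1036*(1 - 1036) + 4716761)*(4⁴ - 713778) = (-1036*(-1035) + 4716761)*(256 - 713778) = (1072260 + 4716761)*(-713522) = 5789021*(-713522) = -4130593841962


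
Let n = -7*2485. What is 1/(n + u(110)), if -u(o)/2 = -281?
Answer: -1/16833 ≈ -5.9407e-5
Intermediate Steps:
u(o) = 562 (u(o) = -2*(-281) = 562)
n = -17395
1/(n + u(110)) = 1/(-17395 + 562) = 1/(-16833) = -1/16833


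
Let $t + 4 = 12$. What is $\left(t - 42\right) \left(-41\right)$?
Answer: $1394$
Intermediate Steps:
$t = 8$ ($t = -4 + 12 = 8$)
$\left(t - 42\right) \left(-41\right) = \left(8 - 42\right) \left(-41\right) = \left(-34\right) \left(-41\right) = 1394$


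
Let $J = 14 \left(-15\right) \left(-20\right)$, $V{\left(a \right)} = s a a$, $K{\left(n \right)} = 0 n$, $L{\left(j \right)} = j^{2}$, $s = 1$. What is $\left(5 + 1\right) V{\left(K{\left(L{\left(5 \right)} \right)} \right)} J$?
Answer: $0$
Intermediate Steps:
$K{\left(n \right)} = 0$
$V{\left(a \right)} = a^{2}$ ($V{\left(a \right)} = 1 a a = a a = a^{2}$)
$J = 4200$ ($J = \left(-210\right) \left(-20\right) = 4200$)
$\left(5 + 1\right) V{\left(K{\left(L{\left(5 \right)} \right)} \right)} J = \left(5 + 1\right) 0^{2} \cdot 4200 = 6 \cdot 0 \cdot 4200 = 0 \cdot 4200 = 0$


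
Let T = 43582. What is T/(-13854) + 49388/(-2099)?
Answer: -387849985/14539773 ≈ -26.675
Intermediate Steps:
T/(-13854) + 49388/(-2099) = 43582/(-13854) + 49388/(-2099) = 43582*(-1/13854) + 49388*(-1/2099) = -21791/6927 - 49388/2099 = -387849985/14539773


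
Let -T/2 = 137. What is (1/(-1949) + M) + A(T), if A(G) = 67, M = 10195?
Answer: 20000637/1949 ≈ 10262.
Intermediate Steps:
T = -274 (T = -2*137 = -274)
(1/(-1949) + M) + A(T) = (1/(-1949) + 10195) + 67 = (-1/1949 + 10195) + 67 = 19870054/1949 + 67 = 20000637/1949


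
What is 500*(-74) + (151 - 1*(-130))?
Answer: -36719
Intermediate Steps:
500*(-74) + (151 - 1*(-130)) = -37000 + (151 + 130) = -37000 + 281 = -36719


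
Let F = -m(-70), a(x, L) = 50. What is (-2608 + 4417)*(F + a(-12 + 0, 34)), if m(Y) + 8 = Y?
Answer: 231552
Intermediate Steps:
m(Y) = -8 + Y
F = 78 (F = -(-8 - 70) = -1*(-78) = 78)
(-2608 + 4417)*(F + a(-12 + 0, 34)) = (-2608 + 4417)*(78 + 50) = 1809*128 = 231552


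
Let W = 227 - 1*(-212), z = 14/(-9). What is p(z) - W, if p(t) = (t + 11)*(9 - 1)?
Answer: -3271/9 ≈ -363.44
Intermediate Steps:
z = -14/9 (z = 14*(-⅑) = -14/9 ≈ -1.5556)
p(t) = 88 + 8*t (p(t) = (11 + t)*8 = 88 + 8*t)
W = 439 (W = 227 + 212 = 439)
p(z) - W = (88 + 8*(-14/9)) - 1*439 = (88 - 112/9) - 439 = 680/9 - 439 = -3271/9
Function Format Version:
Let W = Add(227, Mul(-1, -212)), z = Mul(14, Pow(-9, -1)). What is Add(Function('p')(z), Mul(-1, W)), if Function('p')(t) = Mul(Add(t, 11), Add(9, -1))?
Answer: Rational(-3271, 9) ≈ -363.44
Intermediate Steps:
z = Rational(-14, 9) (z = Mul(14, Rational(-1, 9)) = Rational(-14, 9) ≈ -1.5556)
Function('p')(t) = Add(88, Mul(8, t)) (Function('p')(t) = Mul(Add(11, t), 8) = Add(88, Mul(8, t)))
W = 439 (W = Add(227, 212) = 439)
Add(Function('p')(z), Mul(-1, W)) = Add(Add(88, Mul(8, Rational(-14, 9))), Mul(-1, 439)) = Add(Add(88, Rational(-112, 9)), -439) = Add(Rational(680, 9), -439) = Rational(-3271, 9)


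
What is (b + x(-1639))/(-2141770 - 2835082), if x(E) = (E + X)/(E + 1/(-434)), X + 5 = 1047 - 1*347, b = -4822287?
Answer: 3430222535153/3540169202604 ≈ 0.96894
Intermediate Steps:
X = 695 (X = -5 + (1047 - 1*347) = -5 + (1047 - 347) = -5 + 700 = 695)
x(E) = (695 + E)/(-1/434 + E) (x(E) = (E + 695)/(E + 1/(-434)) = (695 + E)/(E - 1/434) = (695 + E)/(-1/434 + E))
(b + x(-1639))/(-2141770 - 2835082) = (-4822287 + 434*(695 - 1639)/(-1 + 434*(-1639)))/(-2141770 - 2835082) = (-4822287 + 434*(-944)/(-1 - 711326))/(-4976852) = (-4822287 + 434*(-944)/(-711327))*(-1/4976852) = (-4822287 + 434*(-1/711327)*(-944))*(-1/4976852) = (-4822287 + 409696/711327)*(-1/4976852) = -3430222535153/711327*(-1/4976852) = 3430222535153/3540169202604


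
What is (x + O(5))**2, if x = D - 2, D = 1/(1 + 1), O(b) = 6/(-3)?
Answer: 49/4 ≈ 12.250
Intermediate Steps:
O(b) = -2 (O(b) = 6*(-1/3) = -2)
D = 1/2 ≈ 0.50000
x = -3/2 (x = 1/2 - 2 = -3/2 ≈ -1.5000)
(x + O(5))**2 = (-3/2 - 2)**2 = (-7/2)**2 = 49/4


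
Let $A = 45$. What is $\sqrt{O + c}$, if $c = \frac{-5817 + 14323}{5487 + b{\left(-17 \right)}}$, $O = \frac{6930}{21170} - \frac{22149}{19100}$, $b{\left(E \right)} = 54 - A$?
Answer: $\frac{\sqrt{1380076976334272289}}{1388931945} \approx 0.84581$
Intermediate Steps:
$b{\left(E \right)} = 9$ ($b{\left(E \right)} = 54 - 45 = 9$)
$O = - \frac{33653133}{40434700}$ ($O = 6930 \cdot \frac{1}{21170} - \frac{22149}{19100} = \frac{693}{2117} - \frac{22149}{19100} = - \frac{33653133}{40434700} \approx -0.83228$)
$c = \frac{4253}{2748}$ ($c = \frac{-5817 + 14323}{5487 + 9} = \frac{8506}{5496} = 8506 \cdot \frac{1}{5496} = \frac{4253}{2748} \approx 1.5477$)
$\sqrt{O + c} = \sqrt{- \frac{33653133}{40434700} + \frac{4253}{2748}} = \sqrt{\frac{4968123101}{6944659725}} = \frac{\sqrt{1380076976334272289}}{1388931945}$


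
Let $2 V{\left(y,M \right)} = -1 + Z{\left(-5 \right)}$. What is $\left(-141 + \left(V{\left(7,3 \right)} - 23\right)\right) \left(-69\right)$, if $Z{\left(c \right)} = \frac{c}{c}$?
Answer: $11316$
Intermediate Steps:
$Z{\left(c \right)} = 1$
$V{\left(y,M \right)} = 0$ ($V{\left(y,M \right)} = \frac{-1 + 1}{2} = \frac{1}{2} \cdot 0 = 0$)
$\left(-141 + \left(V{\left(7,3 \right)} - 23\right)\right) \left(-69\right) = \left(-141 + \left(0 - 23\right)\right) \left(-69\right) = \left(-141 - 23\right) \left(-69\right) = \left(-164\right) \left(-69\right) = 11316$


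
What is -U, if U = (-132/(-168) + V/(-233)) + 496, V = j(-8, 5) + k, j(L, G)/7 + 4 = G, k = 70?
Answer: -1619437/3262 ≈ -496.46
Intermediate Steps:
j(L, G) = -28 + 7*G
V = 77 (V = (-28 + 7*5) + 70 = (-28 + 35) + 70 = 7 + 70 = 77)
U = 1619437/3262 (U = (-132/(-168) + 77/(-233)) + 496 = (-132*(-1/168) + 77*(-1/233)) + 496 = (11/14 - 77/233) + 496 = 1485/3262 + 496 = 1619437/3262 ≈ 496.46)
-U = -1*1619437/3262 = -1619437/3262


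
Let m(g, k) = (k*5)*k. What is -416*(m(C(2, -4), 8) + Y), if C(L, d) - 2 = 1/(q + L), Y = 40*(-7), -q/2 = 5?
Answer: -16640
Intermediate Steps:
q = -10 (q = -2*5 = -10)
Y = -280
C(L, d) = 2 + 1/(-10 + L)
m(g, k) = 5*k² (m(g, k) = (5*k)*k = 5*k²)
-416*(m(C(2, -4), 8) + Y) = -416*(5*8² - 280) = -416*(5*64 - 280) = -416*(320 - 280) = -416*40 = -16640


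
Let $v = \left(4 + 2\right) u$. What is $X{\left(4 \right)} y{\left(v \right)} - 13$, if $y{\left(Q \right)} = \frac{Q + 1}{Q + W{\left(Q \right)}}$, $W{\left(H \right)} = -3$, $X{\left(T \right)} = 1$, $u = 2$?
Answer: $- \frac{104}{9} \approx -11.556$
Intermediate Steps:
$v = 12$ ($v = \left(4 + 2\right) 2 = 6 \cdot 2 = 12$)
$y{\left(Q \right)} = \frac{1 + Q}{-3 + Q}$ ($y{\left(Q \right)} = \frac{Q + 1}{Q - 3} = \frac{1 + Q}{-3 + Q}$)
$X{\left(4 \right)} y{\left(v \right)} - 13 = 1 \frac{1 + 12}{-3 + 12} - 13 = 1 \cdot \frac{1}{9} \cdot 13 - 13 = 1 \cdot \frac{13}{9} - 13 = \frac{13}{9} - 13 = - \frac{104}{9}$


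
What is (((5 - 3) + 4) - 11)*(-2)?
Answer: 10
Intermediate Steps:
(((5 - 3) + 4) - 11)*(-2) = ((2 + 4) - 11)*(-2) = (6 - 11)*(-2) = -5*(-2) = 10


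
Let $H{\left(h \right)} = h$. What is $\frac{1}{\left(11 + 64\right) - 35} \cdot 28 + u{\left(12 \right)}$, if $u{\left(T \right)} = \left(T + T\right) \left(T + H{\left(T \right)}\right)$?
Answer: $\frac{5767}{10} \approx 576.7$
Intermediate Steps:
$u{\left(T \right)} = 4 T^{2}$ ($u{\left(T \right)} = \left(T + T\right) \left(T + T\right) = 2 T 2 T = 4 T^{2}$)
$\frac{1}{\left(11 + 64\right) - 35} \cdot 28 + u{\left(12 \right)} = \frac{1}{\left(11 + 64\right) - 35} \cdot 28 + 4 \cdot 12^{2} = \frac{1}{75 - 35} \cdot 28 + 4 \cdot 144 = \frac{1}{40} \cdot 28 + 576 = \frac{7}{10} + 576 = \frac{5767}{10}$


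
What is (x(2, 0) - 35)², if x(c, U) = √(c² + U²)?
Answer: 1089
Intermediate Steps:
x(c, U) = √(U² + c²)
(x(2, 0) - 35)² = (√(0² + 2²) - 35)² = (√(0 + 4) - 35)² = (√4 - 35)² = (2 - 35)² = (-33)² = 1089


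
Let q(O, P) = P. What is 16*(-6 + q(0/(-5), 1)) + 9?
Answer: -71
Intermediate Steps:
16*(-6 + q(0/(-5), 1)) + 9 = 16*(-6 + 1) + 9 = 16*(-5) + 9 = -80 + 9 = -71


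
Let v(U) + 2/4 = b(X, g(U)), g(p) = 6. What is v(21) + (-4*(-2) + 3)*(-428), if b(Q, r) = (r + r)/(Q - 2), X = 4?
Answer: -9405/2 ≈ -4702.5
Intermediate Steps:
b(Q, r) = 2*r/(-2 + Q) (b(Q, r) = (2*r)/(-2 + Q) = 2*r/(-2 + Q))
v(U) = 11/2 (v(U) = -½ + 2*6/(-2 + 4) = -½ + 2*6/2 = -½ + 2*6*(½) = -½ + 6 = 11/2)
v(21) + (-4*(-2) + 3)*(-428) = 11/2 + (-4*(-2) + 3)*(-428) = 11/2 + (8 + 3)*(-428) = 11/2 + 11*(-428) = 11/2 - 4708 = -9405/2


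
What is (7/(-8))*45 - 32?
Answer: -571/8 ≈ -71.375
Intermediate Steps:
(7/(-8))*45 - 32 = (7*(-1/8))*45 - 32 = -7/8*45 - 32 = -315/8 - 32 = -571/8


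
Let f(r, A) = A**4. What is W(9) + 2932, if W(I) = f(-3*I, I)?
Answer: 9493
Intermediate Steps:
W(I) = I**4
W(9) + 2932 = 9**4 + 2932 = 6561 + 2932 = 9493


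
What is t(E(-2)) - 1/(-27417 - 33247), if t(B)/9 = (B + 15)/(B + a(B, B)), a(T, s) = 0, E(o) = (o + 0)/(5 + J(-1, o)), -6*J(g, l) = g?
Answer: -20610593/60664 ≈ -339.75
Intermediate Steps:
J(g, l) = -g/6
E(o) = 6*o/31 (E(o) = (o + 0)/(5 - 1/6*(-1)) = o/(5 + 1/6) = o/(31/6) = o*(6/31) = 6*o/31)
t(B) = 9*(15 + B)/B (t(B) = 9*((B + 15)/(B + 0)) = 9*((15 + B)/B) = 9*(15 + B)/B)
t(E(-2)) - 1/(-27417 - 33247) = (9 + 135/(((6/31)*(-2)))) - 1/(-27417 - 33247) = (9 + 135/(-12/31)) - 1/(-60664) = (9 + 135*(-31/12)) - 1*(-1/60664) = (9 - 1395/4) + 1/60664 = -1359/4 + 1/60664 = -20610593/60664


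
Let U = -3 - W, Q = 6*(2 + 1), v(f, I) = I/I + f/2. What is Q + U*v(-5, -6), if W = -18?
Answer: -9/2 ≈ -4.5000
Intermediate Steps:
v(f, I) = 1 + f/2 (v(f, I) = 1 + f*(1/2) = 1 + f/2)
Q = 18 (Q = 6*3 = 18)
U = 15 (U = -3 - 1*(-18) = -3 + 18 = 15)
Q + U*v(-5, -6) = 18 + 15*(1 + (1/2)*(-5)) = 18 + 15*(1 - 5/2) = 18 + 15*(-3/2) = 18 - 45/2 = -9/2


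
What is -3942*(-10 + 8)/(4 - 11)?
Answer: -7884/7 ≈ -1126.3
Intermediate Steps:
-3942*(-10 + 8)/(4 - 11) = -(-7884)/(-7) = -(-7884)*(-1)/7 = -3942*2/7 = -7884/7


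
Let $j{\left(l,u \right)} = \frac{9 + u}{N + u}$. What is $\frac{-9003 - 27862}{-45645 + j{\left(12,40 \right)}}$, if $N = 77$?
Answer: $\frac{4313205}{5340416} \approx 0.80765$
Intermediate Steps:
$j{\left(l,u \right)} = \frac{9 + u}{77 + u}$
$\frac{-9003 - 27862}{-45645 + j{\left(12,40 \right)}} = \frac{-9003 - 27862}{-45645 + \frac{9 + 40}{77 + 40}} = - \frac{36865}{-45645 + \frac{1}{117} \cdot 49} = - \frac{36865}{-45645 + \frac{49}{117}} = - \frac{36865}{- \frac{5340416}{117}} = \left(-36865\right) \left(- \frac{117}{5340416}\right) = \frac{4313205}{5340416}$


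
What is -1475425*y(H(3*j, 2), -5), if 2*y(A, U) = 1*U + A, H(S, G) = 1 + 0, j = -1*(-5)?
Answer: 2950850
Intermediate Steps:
j = 5
H(S, G) = 1
y(A, U) = A/2 + U/2 (y(A, U) = (1*U + A)/2 = (U + A)/2 = (A + U)/2 = A/2 + U/2)
-1475425*y(H(3*j, 2), -5) = -1475425*((½)*1 + (½)*(-5)) = -1475425*(½ - 5/2) = -1475425*(-2) = 2950850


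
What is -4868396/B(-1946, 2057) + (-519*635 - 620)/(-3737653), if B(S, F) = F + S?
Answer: -18196338264053/414879483 ≈ -43859.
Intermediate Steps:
-4868396/B(-1946, 2057) + (-519*635 - 620)/(-3737653) = -4868396/(2057 - 1946) + (-519*635 - 620)/(-3737653) = -4868396/111 + (-329565 - 620)*(-1/3737653) = -4868396*1/111 - 330185*(-1/3737653) = -4868396/111 + 330185/3737653 = -18196338264053/414879483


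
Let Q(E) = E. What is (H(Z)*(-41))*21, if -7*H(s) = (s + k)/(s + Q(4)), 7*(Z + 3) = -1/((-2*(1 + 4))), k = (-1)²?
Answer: -17097/71 ≈ -240.80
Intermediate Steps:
k = 1
Z = -209/70 (Z = -3 + (-1/((-2*(1 + 4))))/7 = -3 + (-1/((-2*5)))/7 = -3 + (-1/(-10))/7 = -3 + (-1*(-⅒))/7 = -3 + (⅐)*(⅒) = -3 + 1/70 = -209/70 ≈ -2.9857)
H(s) = -(1 + s)/(7*(4 + s)) (H(s) = -(s + 1)/(7*(s + 4)) = -(1 + s)/(7*(4 + s)))
(H(Z)*(-41))*21 = (((-1 - 1*(-209/70))/(7*(4 - 209/70)))*(-41))*21 = (((-1 + 209/70)/(7*(71/70)))*(-41))*21 = (((⅐)*(70/71)*(139/70))*(-41))*21 = ((139/497)*(-41))*21 = -5699/497*21 = -17097/71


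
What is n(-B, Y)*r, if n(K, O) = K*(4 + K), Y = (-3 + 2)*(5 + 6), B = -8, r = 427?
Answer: 40992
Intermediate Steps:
Y = -11 (Y = -1*11 = -11)
n(-B, Y)*r = ((-1*(-8))*(4 - 1*(-8)))*427 = (8*(4 + 8))*427 = (8*12)*427 = 96*427 = 40992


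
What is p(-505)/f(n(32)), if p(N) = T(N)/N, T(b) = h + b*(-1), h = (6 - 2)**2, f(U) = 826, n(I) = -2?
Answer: -521/417130 ≈ -0.0012490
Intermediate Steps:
h = 16 (h = 4**2 = 16)
T(b) = 16 - b (T(b) = 16 + b*(-1) = 16 - b)
p(N) = (16 - N)/N
p(-505)/f(n(32)) = ((16 - 1*(-505))/(-505))/826 = -(16 + 505)/505*(1/826) = -1/505*521*(1/826) = -521/505*1/826 = -521/417130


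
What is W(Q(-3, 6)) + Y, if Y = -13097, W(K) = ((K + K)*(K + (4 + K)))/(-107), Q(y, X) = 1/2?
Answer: -1401384/107 ≈ -13097.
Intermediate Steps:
Q(y, X) = ½
W(K) = -2*K*(4 + 2*K)/107 (W(K) = ((2*K)*(4 + 2*K))*(-1/107) = (2*K*(4 + 2*K))*(-1/107) = -2*K*(4 + 2*K)/107)
W(Q(-3, 6)) + Y = -4/107*½*(2 + ½) - 13097 = -4/107*½*5/2 - 13097 = -5/107 - 13097 = -1401384/107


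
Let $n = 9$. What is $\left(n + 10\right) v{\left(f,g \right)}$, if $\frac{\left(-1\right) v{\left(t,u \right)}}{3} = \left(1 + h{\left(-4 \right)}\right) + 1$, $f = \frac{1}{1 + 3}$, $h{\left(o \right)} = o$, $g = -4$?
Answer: $114$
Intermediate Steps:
$f = \frac{1}{4} \approx 0.25$
$v{\left(t,u \right)} = 6$ ($v{\left(t,u \right)} = - 3 \left(\left(1 - 4\right) + 1\right) = - 3 \left(-3 + 1\right) = \left(-3\right) \left(-2\right) = 6$)
$\left(n + 10\right) v{\left(f,g \right)} = \left(9 + 10\right) 6 = 19 \cdot 6 = 114$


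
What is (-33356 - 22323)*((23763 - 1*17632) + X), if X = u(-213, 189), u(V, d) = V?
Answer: -329508322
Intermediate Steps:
X = -213
(-33356 - 22323)*((23763 - 1*17632) + X) = (-33356 - 22323)*((23763 - 1*17632) - 213) = -55679*((23763 - 17632) - 213) = -55679*(6131 - 213) = -55679*5918 = -329508322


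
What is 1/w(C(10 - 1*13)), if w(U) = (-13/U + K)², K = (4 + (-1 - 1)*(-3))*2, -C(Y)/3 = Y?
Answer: 81/27889 ≈ 0.0029044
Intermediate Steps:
C(Y) = -3*Y
K = 20 (K = (4 - 2*(-3))*2 = (4 + 6)*2 = 10*2 = 20)
w(U) = (20 - 13/U)² (w(U) = (-13/U + 20)² = (20 - 13/U)²)
1/w(C(10 - 1*13)) = 1/((-13 + 20*(-3*(10 - 1*13)))²/(-3*(10 - 1*13))²) = 1/((-13 + 20*(-3*(10 - 13)))²/(-3*(10 - 13))²) = 1/((-13 + 20*(-3*(-3)))²/(-3*(-3))²) = 1/((-13 + 20*9)²/9²) = 1/((-13 + 180)²/81) = 1/((1/81)*167²) = 1/((1/81)*27889) = 1/(27889/81) = 81/27889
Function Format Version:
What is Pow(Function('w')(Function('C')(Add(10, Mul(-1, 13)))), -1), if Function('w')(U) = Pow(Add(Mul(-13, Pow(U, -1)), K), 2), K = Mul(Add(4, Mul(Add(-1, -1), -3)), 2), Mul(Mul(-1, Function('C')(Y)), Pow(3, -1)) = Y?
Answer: Rational(81, 27889) ≈ 0.0029044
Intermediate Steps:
Function('C')(Y) = Mul(-3, Y)
K = 20 (K = Mul(Add(4, Mul(-2, -3)), 2) = Mul(Add(4, 6), 2) = Mul(10, 2) = 20)
Function('w')(U) = Pow(Add(20, Mul(-13, Pow(U, -1))), 2) (Function('w')(U) = Pow(Add(Mul(-13, Pow(U, -1)), 20), 2) = Pow(Add(20, Mul(-13, Pow(U, -1))), 2))
Pow(Function('w')(Function('C')(Add(10, Mul(-1, 13)))), -1) = Pow(Mul(Pow(Mul(-3, Add(10, Mul(-1, 13))), -2), Pow(Add(-13, Mul(20, Mul(-3, Add(10, Mul(-1, 13))))), 2)), -1) = Pow(Mul(Pow(Mul(-3, Add(10, -13)), -2), Pow(Add(-13, Mul(20, Mul(-3, Add(10, -13)))), 2)), -1) = Pow(Mul(Pow(Mul(-3, -3), -2), Pow(Add(-13, Mul(20, Mul(-3, -3))), 2)), -1) = Pow(Mul(Pow(9, -2), Pow(Add(-13, Mul(20, 9)), 2)), -1) = Pow(Mul(Rational(1, 81), Pow(Add(-13, 180), 2)), -1) = Pow(Mul(Rational(1, 81), Pow(167, 2)), -1) = Pow(Mul(Rational(1, 81), 27889), -1) = Pow(Rational(27889, 81), -1) = Rational(81, 27889)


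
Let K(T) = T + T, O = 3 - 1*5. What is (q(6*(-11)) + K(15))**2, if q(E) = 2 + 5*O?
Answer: 484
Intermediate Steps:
O = -2 (O = 3 - 5 = -2)
K(T) = 2*T
q(E) = -8 (q(E) = 2 + 5*(-2) = 2 - 10 = -8)
(q(6*(-11)) + K(15))**2 = (-8 + 2*15)**2 = (-8 + 30)**2 = 22**2 = 484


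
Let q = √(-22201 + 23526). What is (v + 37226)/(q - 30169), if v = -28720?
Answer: -128308757/455083618 - 21265*√53/455083618 ≈ -0.28229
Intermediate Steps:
q = 5*√53 (q = √1325 = 5*√53 ≈ 36.401)
(v + 37226)/(q - 30169) = (-28720 + 37226)/(5*√53 - 30169) = 8506/(-30169 + 5*√53)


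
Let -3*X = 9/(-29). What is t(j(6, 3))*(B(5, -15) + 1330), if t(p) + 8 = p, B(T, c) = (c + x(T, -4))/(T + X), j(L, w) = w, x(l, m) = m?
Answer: -981445/148 ≈ -6631.4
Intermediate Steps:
X = 3/29 (X = -3/(-29) = -3*(-1)/29 = -⅓*(-9/29) = 3/29 ≈ 0.10345)
B(T, c) = (-4 + c)/(3/29 + T) (B(T, c) = (c - 4)/(T + 3/29) = (-4 + c)/(3/29 + T))
t(p) = -8 + p
t(j(6, 3))*(B(5, -15) + 1330) = (-8 + 3)*(29*(-4 - 15)/(3 + 29*5) + 1330) = -5*(29*(-19)/(3 + 145) + 1330) = -5*(29*(-19)/148 + 1330) = -5*(29*(1/148)*(-19) + 1330) = -5*(-551/148 + 1330) = -5*196289/148 = -981445/148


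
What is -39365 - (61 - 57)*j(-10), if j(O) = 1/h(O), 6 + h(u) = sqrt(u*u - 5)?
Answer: -2322559/59 - 4*sqrt(95)/59 ≈ -39366.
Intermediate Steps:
h(u) = -6 + sqrt(-5 + u**2) (h(u) = -6 + sqrt(u*u - 5) = -6 + sqrt(u**2 - 5) = -6 + sqrt(-5 + u**2))
j(O) = 1/(-6 + sqrt(-5 + O**2))
-39365 - (61 - 57)*j(-10) = -39365 - (61 - 57)/(-6 + sqrt(-5 + (-10)**2)) = -39365 - 4/(-6 + sqrt(-5 + 100)) = -39365 - 4/(-6 + sqrt(95))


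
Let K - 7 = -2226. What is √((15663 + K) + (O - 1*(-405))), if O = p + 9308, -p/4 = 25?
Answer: √23057 ≈ 151.85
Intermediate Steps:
p = -100 (p = -4*25 = -100)
K = -2219 (K = 7 - 2226 = -2219)
O = 9208 (O = -100 + 9308 = 9208)
√((15663 + K) + (O - 1*(-405))) = √((15663 - 2219) + (9208 - 1*(-405))) = √(13444 + (9208 + 405)) = √(13444 + 9613) = √23057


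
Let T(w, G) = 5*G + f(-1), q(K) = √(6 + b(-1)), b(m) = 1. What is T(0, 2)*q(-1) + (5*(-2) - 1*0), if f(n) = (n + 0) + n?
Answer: -10 + 8*√7 ≈ 11.166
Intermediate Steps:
f(n) = 2*n (f(n) = n + n = 2*n)
q(K) = √7 (q(K) = √(6 + 1) = √7)
T(w, G) = -2 + 5*G (T(w, G) = 5*G + 2*(-1) = 5*G - 2 = -2 + 5*G)
T(0, 2)*q(-1) + (5*(-2) - 1*0) = (-2 + 5*2)*√7 + (5*(-2) - 1*0) = (-2 + 10)*√7 + (-10 + 0) = 8*√7 - 10 = -10 + 8*√7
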